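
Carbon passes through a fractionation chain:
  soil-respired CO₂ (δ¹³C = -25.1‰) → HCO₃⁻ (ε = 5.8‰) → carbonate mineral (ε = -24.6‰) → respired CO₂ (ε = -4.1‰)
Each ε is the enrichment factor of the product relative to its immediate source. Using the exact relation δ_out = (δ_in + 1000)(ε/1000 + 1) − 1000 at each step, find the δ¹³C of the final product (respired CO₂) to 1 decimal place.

-47.5‰

step 1: δ = (-25.10 + 1000)·(5.8/1000 + 1) − 1000 = -19.45‰
step 2: δ = (-19.45 + 1000)·(-24.6/1000 + 1) − 1000 = -43.57‰
step 3: δ = (-43.57 + 1000)·(-4.1/1000 + 1) − 1000 = -47.49‰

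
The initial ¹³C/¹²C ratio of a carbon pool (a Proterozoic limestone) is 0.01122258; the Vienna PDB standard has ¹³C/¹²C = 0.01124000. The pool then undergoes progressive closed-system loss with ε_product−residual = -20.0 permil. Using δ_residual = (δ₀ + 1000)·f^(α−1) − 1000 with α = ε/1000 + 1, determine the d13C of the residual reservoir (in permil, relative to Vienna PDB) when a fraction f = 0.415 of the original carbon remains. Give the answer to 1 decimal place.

16.2 permil

δ₀ = (0.01122258/0.01124000 − 1)×1000 = (0.998450 − 1)×1000 = -1.550 permil
α − 1 = ε/1000 = -0.0200
f^(α−1) = 0.415^(-0.0200) = 1.017745
δ_res = (-1.550 + 1000) × 1.017745 − 1000 = 1016.168 − 1000 = 16.17 permil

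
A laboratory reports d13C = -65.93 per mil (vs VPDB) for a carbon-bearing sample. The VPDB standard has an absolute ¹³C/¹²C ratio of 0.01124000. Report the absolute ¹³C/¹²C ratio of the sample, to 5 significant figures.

0.010499

R_sample = R_standard × (d13C/1000 + 1)
R_sample = 0.01124000 × (-65.93/1000 + 1) = 0.01124000 × 0.934070
R_sample = 0.0104989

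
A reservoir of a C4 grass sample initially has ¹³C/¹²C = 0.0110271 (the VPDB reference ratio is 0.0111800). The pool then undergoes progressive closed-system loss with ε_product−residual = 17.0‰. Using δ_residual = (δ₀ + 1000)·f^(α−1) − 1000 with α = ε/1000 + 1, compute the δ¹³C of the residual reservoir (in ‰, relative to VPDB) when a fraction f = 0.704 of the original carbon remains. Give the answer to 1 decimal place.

-19.5‰

δ₀ = (0.0110271/0.0111800 − 1)×1000 = (0.986324 − 1)×1000 = -13.676‰
α − 1 = ε/1000 = 0.0170
f^(α−1) = 0.704^(0.0170) = 0.994051
δ_res = (-13.676 + 1000) × 0.994051 − 1000 = 980.456 − 1000 = -19.54‰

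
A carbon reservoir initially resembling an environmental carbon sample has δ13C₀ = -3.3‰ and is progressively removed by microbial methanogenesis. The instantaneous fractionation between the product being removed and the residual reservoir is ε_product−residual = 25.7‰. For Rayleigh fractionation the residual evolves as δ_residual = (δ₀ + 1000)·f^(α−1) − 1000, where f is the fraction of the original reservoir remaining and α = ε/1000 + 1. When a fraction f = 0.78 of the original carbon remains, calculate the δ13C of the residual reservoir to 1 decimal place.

-9.6‰

Rayleigh residual: δ_res = (δ₀ + 1000)·f^(α−1) − 1000
α = ε/1000 + 1 = 1.02570, so α − 1 = 0.02570
f^(α−1) = 0.78^(0.02570) = 0.993635
δ_res = (-3.3 + 1000) × 0.993635 − 1000 = 990.356 − 1000 = -9.64‰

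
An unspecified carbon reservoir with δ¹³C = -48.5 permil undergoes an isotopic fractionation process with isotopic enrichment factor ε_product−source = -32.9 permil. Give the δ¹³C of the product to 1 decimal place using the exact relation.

Exactly, δ_product = (δ_source + 1000)·(ε/1000 + 1) − 1000.
δ_product = (-48.5 + 1000) × (-32.9/1000 + 1) − 1000
δ_product = -79.80 permil

-79.8 permil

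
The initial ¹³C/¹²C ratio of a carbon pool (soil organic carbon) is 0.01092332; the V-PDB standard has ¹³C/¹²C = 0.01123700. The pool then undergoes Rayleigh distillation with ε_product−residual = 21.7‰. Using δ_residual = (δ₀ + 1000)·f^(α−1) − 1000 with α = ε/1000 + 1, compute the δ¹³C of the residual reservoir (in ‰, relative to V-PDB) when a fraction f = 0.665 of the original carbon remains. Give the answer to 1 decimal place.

δ₀ = (0.01092332/0.01123700 − 1)×1000 = (0.972085 − 1)×1000 = -27.915‰
α − 1 = ε/1000 = 0.0217
f^(α−1) = 0.665^(0.0217) = 0.991186
δ_res = (-27.915 + 1000) × 0.991186 − 1000 = 963.517 − 1000 = -36.48‰

-36.5‰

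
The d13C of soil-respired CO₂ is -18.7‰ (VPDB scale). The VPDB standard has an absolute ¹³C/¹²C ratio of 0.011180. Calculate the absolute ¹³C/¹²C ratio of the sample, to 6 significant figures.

0.0109709

R_sample = R_standard × (d13C/1000 + 1)
R_sample = 0.011180 × (-18.7/1000 + 1) = 0.011180 × 0.981300
R_sample = 0.0109709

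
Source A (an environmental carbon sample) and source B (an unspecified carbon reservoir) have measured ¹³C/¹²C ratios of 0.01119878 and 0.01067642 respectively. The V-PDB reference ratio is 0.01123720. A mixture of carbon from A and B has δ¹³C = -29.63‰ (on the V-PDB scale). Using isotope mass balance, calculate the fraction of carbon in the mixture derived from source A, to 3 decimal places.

δ_A = (0.01119878/0.01123720 − 1)×1000 = (0.996581 − 1)×1000 = -3.419‰
δ_B = (0.01067642/0.01123720 − 1)×1000 = (0.950096 − 1)×1000 = -49.904‰
f_A = (δ_mix − δ_B)/(δ_A − δ_B) = (-29.63 − (-49.904))/(-3.419 − (-49.904))
f_A = 20.274 / 46.485 = 0.4361

0.436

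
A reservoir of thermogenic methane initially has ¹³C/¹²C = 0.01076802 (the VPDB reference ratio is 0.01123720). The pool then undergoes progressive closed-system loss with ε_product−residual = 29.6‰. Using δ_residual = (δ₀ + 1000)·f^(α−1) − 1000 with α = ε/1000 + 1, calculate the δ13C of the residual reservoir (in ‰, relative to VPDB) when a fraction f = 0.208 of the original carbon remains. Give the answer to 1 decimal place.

-85.3‰

δ₀ = (0.01076802/0.01123720 − 1)×1000 = (0.958248 − 1)×1000 = -41.752‰
α − 1 = ε/1000 = 0.0296
f^(α−1) = 0.208^(0.0296) = 0.954585
δ_res = (-41.752 + 1000) × 0.954585 − 1000 = 914.729 − 1000 = -85.27‰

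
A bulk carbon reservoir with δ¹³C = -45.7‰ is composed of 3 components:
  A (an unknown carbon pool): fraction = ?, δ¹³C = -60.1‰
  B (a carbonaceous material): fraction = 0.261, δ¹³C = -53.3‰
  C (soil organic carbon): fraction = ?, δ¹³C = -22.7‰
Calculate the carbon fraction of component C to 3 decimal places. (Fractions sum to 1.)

0.338

Let f_C and f_A be the unknown fractions; fractions sum to 1 so f_C + f_A = 0.739.
Mass balance: Σ fᵢ·δᵢ = δ_bulk ⇒ f_C·(-22.7) + f_A·(-60.1) = -45.7 − (-13.911) = -31.789
Substitute f_A = 0.739 − f_C:
f_C·(-22.7 − -60.1) = -31.789 − 0.739×(-60.1) = 12.625
f_C = 12.625 / 37.4 = 0.3376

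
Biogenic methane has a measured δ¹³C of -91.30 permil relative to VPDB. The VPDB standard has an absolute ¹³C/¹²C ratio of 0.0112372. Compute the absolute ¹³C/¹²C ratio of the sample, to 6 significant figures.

0.0102112

R_sample = R_standard × (δ¹³C/1000 + 1)
R_sample = 0.0112372 × (-91.30/1000 + 1) = 0.0112372 × 0.908700
R_sample = 0.0102112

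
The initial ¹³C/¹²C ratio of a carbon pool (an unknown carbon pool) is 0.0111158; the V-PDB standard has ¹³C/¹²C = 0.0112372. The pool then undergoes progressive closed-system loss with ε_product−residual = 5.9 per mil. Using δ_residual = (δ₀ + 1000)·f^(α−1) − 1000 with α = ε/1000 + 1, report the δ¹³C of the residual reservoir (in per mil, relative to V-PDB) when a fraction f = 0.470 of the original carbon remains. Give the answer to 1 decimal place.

δ₀ = (0.0111158/0.0112372 − 1)×1000 = (0.989197 − 1)×1000 = -10.803 per mil
α − 1 = ε/1000 = 0.0059
f^(α−1) = 0.470^(0.0059) = 0.995555
δ_res = (-10.803 + 1000) × 0.995555 − 1000 = 984.800 − 1000 = -15.20 per mil

-15.2 per mil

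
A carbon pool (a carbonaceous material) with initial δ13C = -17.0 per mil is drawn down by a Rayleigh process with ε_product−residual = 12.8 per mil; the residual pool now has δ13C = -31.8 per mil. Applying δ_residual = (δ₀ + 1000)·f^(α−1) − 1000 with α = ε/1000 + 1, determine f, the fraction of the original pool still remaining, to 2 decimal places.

0.31

α − 1 = ε/1000 = 0.0128
(δ_res + 1000)/(δ₀ + 1000) = (-31.8 + 1000)/(-17.0 + 1000) = 968.2/983.0 = 0.984944
f = 0.984944^(1/0.0128) = exp(ln(0.984944)/0.0128) = exp(-0.01517/0.0128)
f = exp(-1.1852) = 0.3057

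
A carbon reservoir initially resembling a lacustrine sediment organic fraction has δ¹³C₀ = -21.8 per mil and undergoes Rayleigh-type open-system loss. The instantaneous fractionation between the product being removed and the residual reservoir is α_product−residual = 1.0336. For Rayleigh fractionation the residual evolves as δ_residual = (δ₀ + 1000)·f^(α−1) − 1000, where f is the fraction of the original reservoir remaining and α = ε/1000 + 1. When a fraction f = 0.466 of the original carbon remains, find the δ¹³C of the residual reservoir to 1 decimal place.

-46.6 per mil

Rayleigh residual: δ_res = (δ₀ + 1000)·f^(α−1) − 1000
α − 1 = 0.03360
f^(α−1) = 0.466^(0.03360) = 0.974670
δ_res = (-21.8 + 1000) × 0.974670 − 1000 = 953.423 − 1000 = -46.58 per mil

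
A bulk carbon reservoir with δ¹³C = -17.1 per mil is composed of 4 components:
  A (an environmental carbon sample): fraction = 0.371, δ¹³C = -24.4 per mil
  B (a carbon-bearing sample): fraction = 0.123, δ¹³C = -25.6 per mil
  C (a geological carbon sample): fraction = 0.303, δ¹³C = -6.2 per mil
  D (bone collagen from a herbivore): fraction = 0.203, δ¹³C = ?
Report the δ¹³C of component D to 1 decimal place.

Isotope mass balance: δ_bulk = Σ fᵢ·δᵢ.
-17.1 = 0.371×(-24.4) + 0.123×(-25.6) + 0.303×(-6.2) + 0.203×δ_D
0.203·δ_D = -17.1 − (-14.080) = -3.020
δ_D = -3.020 / 0.203 = -14.88 per mil

-14.9 per mil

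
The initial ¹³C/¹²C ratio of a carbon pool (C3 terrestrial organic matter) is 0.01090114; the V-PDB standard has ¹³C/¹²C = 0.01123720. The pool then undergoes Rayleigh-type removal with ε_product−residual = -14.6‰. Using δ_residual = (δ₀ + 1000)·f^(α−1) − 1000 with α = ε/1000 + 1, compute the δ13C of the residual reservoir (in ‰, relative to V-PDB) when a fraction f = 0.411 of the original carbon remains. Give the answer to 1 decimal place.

δ₀ = (0.01090114/0.01123720 − 1)×1000 = (0.970094 − 1)×1000 = -29.906‰
α − 1 = ε/1000 = -0.0146
f^(α−1) = 0.411^(-0.0146) = 1.013066
δ_res = (-29.906 + 1000) × 1.013066 − 1000 = 982.770 − 1000 = -17.23‰

-17.2‰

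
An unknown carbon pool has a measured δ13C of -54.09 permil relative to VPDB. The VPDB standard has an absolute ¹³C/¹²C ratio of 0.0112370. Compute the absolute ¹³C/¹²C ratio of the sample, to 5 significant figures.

0.010629

R_sample = R_standard × (δ13C/1000 + 1)
R_sample = 0.0112370 × (-54.09/1000 + 1) = 0.0112370 × 0.945910
R_sample = 0.0106292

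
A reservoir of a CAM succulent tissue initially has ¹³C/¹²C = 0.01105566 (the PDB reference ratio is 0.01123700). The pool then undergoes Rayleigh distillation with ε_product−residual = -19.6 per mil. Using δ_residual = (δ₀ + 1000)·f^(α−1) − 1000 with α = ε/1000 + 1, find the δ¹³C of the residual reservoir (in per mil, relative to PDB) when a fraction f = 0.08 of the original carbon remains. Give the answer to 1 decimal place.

δ₀ = (0.01105566/0.01123700 − 1)×1000 = (0.983862 − 1)×1000 = -16.138 per mil
α − 1 = ε/1000 = -0.0196
f^(α−1) = 0.08^(-0.0196) = 1.050750
δ_res = (-16.138 + 1000) × 1.050750 − 1000 = 1033.793 − 1000 = 33.79 per mil

33.8 per mil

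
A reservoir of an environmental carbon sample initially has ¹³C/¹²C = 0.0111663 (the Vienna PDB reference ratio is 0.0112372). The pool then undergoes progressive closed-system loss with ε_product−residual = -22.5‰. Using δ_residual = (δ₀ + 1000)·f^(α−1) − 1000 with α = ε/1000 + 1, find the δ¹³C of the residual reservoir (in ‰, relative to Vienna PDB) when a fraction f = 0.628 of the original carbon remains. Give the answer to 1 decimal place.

4.1‰

δ₀ = (0.0111663/0.0112372 − 1)×1000 = (0.993691 − 1)×1000 = -6.309‰
α − 1 = ε/1000 = -0.0225
f^(α−1) = 0.628^(-0.0225) = 1.010522
δ_res = (-6.309 + 1000) × 1.010522 − 1000 = 1004.147 − 1000 = 4.15‰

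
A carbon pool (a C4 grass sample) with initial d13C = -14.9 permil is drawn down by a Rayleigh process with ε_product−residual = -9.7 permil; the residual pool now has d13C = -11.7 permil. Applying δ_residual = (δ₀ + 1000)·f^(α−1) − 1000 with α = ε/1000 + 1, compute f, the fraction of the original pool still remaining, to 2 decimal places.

0.72

α − 1 = ε/1000 = -0.0097
(δ_res + 1000)/(δ₀ + 1000) = (-11.7 + 1000)/(-14.9 + 1000) = 988.3/985.1 = 1.003248
f = 1.003248^(1/-0.0097) = exp(ln(1.003248)/-0.0097) = exp(0.00324/-0.0097)
f = exp(-0.3343) = 0.7158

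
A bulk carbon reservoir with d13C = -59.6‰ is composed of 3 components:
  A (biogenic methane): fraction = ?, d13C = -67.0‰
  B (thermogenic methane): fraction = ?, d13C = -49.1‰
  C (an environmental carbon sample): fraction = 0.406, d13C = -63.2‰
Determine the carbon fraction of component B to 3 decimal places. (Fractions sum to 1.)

0.327

Let f_B and f_A be the unknown fractions; fractions sum to 1 so f_B + f_A = 0.594.
Mass balance: Σ fᵢ·δᵢ = δ_bulk ⇒ f_B·(-49.1) + f_A·(-67.0) = -59.6 − (-25.659) = -33.941
Substitute f_A = 0.594 − f_B:
f_B·(-49.1 − -67.0) = -33.941 − 0.594×(-67.0) = 5.857
f_B = 5.857 / 17.9 = 0.3272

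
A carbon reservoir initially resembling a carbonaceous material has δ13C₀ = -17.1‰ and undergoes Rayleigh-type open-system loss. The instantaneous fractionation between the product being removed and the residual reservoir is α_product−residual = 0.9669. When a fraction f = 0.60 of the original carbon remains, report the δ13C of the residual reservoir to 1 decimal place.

-0.3‰

Rayleigh residual: δ_res = (δ₀ + 1000)·f^(α−1) − 1000
α − 1 = -0.03310
f^(α−1) = 0.60^(-0.03310) = 1.017052
δ_res = (-17.1 + 1000) × 1.017052 − 1000 = 999.660 − 1000 = -0.34‰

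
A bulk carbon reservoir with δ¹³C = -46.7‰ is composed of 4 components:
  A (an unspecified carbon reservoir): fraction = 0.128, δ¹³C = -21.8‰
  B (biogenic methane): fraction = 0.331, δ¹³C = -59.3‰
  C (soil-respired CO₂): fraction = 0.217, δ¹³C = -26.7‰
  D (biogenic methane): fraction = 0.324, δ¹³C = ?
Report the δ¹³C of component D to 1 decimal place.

-57.1‰

Isotope mass balance: δ_bulk = Σ fᵢ·δᵢ.
-46.7 = 0.128×(-21.8) + 0.331×(-59.3) + 0.217×(-26.7) + 0.324×δ_D
0.324·δ_D = -46.7 − (-28.213) = -18.487
δ_D = -18.487 / 0.324 = -57.06‰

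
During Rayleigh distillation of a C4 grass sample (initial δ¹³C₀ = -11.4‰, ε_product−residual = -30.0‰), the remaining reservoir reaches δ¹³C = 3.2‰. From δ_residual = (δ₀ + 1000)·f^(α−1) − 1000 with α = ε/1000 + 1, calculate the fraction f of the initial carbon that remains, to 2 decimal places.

0.61

α − 1 = ε/1000 = -0.0300
(δ_res + 1000)/(δ₀ + 1000) = (3.2 + 1000)/(-11.4 + 1000) = 1003.2/988.6 = 1.014768
f = 1.014768^(1/-0.0300) = exp(ln(1.014768)/-0.0300) = exp(0.01466/-0.0300)
f = exp(-0.4887) = 0.6134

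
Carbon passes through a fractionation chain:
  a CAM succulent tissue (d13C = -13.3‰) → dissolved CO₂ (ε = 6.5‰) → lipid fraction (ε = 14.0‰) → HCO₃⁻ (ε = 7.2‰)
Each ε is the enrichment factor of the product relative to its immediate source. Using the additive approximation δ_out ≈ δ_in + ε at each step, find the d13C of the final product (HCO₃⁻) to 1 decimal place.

step 1: δ ≈ -13.3 + (6.5) = -6.8‰
step 2: δ ≈ -6.8 + (14.0) = 7.2‰
step 3: δ ≈ 7.2 + (7.2) = 14.4‰

14.4‰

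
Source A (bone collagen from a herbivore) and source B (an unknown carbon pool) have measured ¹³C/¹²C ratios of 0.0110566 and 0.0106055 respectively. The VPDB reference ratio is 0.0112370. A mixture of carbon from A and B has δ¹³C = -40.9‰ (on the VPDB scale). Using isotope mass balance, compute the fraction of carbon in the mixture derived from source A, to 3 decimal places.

0.381

δ_A = (0.0110566/0.0112370 − 1)×1000 = (0.983946 − 1)×1000 = -16.054‰
δ_B = (0.0106055/0.0112370 − 1)×1000 = (0.943802 − 1)×1000 = -56.198‰
f_A = (δ_mix − δ_B)/(δ_A − δ_B) = (-40.9 − (-56.198))/(-16.054 − (-56.198))
f_A = 15.298 / 40.144 = 0.3811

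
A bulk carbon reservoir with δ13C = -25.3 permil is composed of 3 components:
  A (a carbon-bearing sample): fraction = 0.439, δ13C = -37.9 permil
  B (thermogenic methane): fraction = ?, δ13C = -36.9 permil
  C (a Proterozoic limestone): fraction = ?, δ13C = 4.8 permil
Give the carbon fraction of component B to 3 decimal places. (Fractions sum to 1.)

0.272

Let f_B and f_C be the unknown fractions; fractions sum to 1 so f_B + f_C = 0.561.
Mass balance: Σ fᵢ·δᵢ = δ_bulk ⇒ f_B·(-36.9) + f_C·(4.8) = -25.3 − (-16.638) = -8.662
Substitute f_C = 0.561 − f_B:
f_B·(-36.9 − 4.8) = -8.662 − 0.561×(4.8) = -11.355
f_B = -11.355 / -41.7 = 0.2723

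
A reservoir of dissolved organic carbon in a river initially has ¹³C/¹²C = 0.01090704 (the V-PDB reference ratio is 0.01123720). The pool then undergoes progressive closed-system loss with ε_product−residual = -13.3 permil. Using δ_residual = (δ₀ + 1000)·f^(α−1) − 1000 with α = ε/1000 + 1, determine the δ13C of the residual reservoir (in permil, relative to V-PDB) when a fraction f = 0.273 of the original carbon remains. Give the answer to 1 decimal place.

-12.5 permil

δ₀ = (0.01090704/0.01123720 − 1)×1000 = (0.970619 − 1)×1000 = -29.381 permil
α − 1 = ε/1000 = -0.0133
f^(α−1) = 0.273^(-0.0133) = 1.017417
δ_res = (-29.381 + 1000) × 1.017417 − 1000 = 987.524 − 1000 = -12.48 permil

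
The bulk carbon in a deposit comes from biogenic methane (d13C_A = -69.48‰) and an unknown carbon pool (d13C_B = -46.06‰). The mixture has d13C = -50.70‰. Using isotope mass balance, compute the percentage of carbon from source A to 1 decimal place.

δ_mix = f_A·δ_A + (1 − f_A)·δ_B  ⇒  f_A = (δ_mix − δ_B)/(δ_A − δ_B)
f_A = (-50.70 − (-46.06)) / (-69.48 − (-46.06))
f_A = -4.64 / -23.42 = 0.1981

19.8%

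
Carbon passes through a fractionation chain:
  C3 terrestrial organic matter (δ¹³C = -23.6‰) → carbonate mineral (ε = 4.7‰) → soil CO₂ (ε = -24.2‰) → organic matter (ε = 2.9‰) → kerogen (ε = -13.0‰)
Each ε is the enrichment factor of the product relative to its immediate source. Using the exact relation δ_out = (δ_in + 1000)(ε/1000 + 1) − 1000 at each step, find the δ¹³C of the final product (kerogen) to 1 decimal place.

-52.5‰

step 1: δ = (-23.60 + 1000)·(4.7/1000 + 1) − 1000 = -19.01‰
step 2: δ = (-19.01 + 1000)·(-24.2/1000 + 1) − 1000 = -42.75‰
step 3: δ = (-42.75 + 1000)·(2.9/1000 + 1) − 1000 = -39.97‰
step 4: δ = (-39.97 + 1000)·(-13.0/1000 + 1) − 1000 = -52.46‰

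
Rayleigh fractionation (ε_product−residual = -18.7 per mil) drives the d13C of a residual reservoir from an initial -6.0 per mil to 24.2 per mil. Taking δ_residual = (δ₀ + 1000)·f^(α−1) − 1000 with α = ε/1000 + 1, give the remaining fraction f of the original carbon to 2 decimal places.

α − 1 = ε/1000 = -0.0187
(δ_res + 1000)/(δ₀ + 1000) = (24.2 + 1000)/(-6.0 + 1000) = 1024.2/994.0 = 1.030382
f = 1.030382^(1/-0.0187) = exp(ln(1.030382)/-0.0187) = exp(0.02993/-0.0187)
f = exp(-1.6005) = 0.2018

0.20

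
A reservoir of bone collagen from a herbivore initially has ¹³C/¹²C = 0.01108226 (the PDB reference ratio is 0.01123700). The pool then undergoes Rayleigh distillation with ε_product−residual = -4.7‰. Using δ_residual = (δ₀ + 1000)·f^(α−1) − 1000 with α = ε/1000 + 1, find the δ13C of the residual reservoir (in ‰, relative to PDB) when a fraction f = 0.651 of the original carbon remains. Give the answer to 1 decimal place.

-11.8‰

δ₀ = (0.01108226/0.01123700 − 1)×1000 = (0.986229 − 1)×1000 = -13.771‰
α − 1 = ε/1000 = -0.0047
f^(α−1) = 0.651^(-0.0047) = 1.002019
δ_res = (-13.771 + 1000) × 1.002019 − 1000 = 988.221 − 1000 = -11.78‰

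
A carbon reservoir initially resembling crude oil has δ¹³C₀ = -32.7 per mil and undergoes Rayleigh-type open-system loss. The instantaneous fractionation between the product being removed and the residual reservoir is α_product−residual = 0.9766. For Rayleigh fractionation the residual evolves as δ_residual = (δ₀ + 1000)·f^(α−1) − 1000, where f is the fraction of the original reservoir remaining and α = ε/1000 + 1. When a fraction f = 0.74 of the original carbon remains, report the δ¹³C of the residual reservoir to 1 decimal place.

-25.9 per mil

Rayleigh residual: δ_res = (δ₀ + 1000)·f^(α−1) − 1000
α − 1 = -0.02340
f^(α−1) = 0.74^(-0.02340) = 1.007071
δ_res = (-32.7 + 1000) × 1.007071 − 1000 = 974.140 − 1000 = -25.86 per mil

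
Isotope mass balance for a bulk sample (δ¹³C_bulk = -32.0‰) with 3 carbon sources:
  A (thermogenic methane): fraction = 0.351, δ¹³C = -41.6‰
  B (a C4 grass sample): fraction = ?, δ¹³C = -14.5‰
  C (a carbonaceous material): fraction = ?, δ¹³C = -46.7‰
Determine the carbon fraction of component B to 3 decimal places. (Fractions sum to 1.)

0.401

Let f_B and f_C be the unknown fractions; fractions sum to 1 so f_B + f_C = 0.649.
Mass balance: Σ fᵢ·δᵢ = δ_bulk ⇒ f_B·(-14.5) + f_C·(-46.7) = -32.0 − (-14.602) = -17.398
Substitute f_C = 0.649 − f_B:
f_B·(-14.5 − -46.7) = -17.398 − 0.649×(-46.7) = 12.910
f_B = 12.910 / 32.2 = 0.4009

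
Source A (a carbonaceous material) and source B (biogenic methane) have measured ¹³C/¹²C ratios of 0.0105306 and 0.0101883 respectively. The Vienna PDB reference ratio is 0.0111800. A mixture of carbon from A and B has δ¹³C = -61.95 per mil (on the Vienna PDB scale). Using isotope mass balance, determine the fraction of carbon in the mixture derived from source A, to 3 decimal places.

0.874

δ_A = (0.0105306/0.0111800 − 1)×1000 = (0.941914 − 1)×1000 = -58.086 per mil
δ_B = (0.0101883/0.0111800 − 1)×1000 = (0.911297 − 1)×1000 = -88.703 per mil
f_A = (δ_mix − δ_B)/(δ_A − δ_B) = (-61.95 − (-88.703))/(-58.086 − (-88.703))
f_A = 26.753 / 30.617 = 0.8738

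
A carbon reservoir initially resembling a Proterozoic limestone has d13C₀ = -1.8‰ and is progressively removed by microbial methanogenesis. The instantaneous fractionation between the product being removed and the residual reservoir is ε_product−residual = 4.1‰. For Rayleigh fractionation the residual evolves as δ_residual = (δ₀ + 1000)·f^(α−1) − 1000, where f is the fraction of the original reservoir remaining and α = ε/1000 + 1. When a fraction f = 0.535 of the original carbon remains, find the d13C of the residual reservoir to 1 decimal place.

Rayleigh residual: δ_res = (δ₀ + 1000)·f^(α−1) − 1000
α = ε/1000 + 1 = 1.00410, so α − 1 = 0.00410
f^(α−1) = 0.535^(0.00410) = 0.997439
δ_res = (-1.8 + 1000) × 0.997439 − 1000 = 995.643 − 1000 = -4.36‰

-4.4‰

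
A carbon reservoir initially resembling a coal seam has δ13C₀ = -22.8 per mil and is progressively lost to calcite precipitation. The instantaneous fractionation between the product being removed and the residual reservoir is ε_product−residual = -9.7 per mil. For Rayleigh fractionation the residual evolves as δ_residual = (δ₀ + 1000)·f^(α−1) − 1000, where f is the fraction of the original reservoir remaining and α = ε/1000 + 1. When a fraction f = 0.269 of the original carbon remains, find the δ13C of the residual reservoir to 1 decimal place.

-10.3 per mil

Rayleigh residual: δ_res = (δ₀ + 1000)·f^(α−1) − 1000
α = ε/1000 + 1 = 0.99030, so α − 1 = -0.00970
f^(α−1) = 0.269^(-0.00970) = 1.012818
δ_res = (-22.8 + 1000) × 1.012818 − 1000 = 989.726 − 1000 = -10.27 per mil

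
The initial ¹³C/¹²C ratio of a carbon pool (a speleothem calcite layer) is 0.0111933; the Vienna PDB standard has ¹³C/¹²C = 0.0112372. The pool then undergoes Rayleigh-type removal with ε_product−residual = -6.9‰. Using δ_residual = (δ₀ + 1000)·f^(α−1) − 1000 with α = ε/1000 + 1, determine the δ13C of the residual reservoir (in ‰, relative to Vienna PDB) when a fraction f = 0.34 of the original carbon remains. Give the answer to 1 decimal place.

3.5‰

δ₀ = (0.0111933/0.0112372 − 1)×1000 = (0.996093 − 1)×1000 = -3.907‰
α − 1 = ε/1000 = -0.0069
f^(α−1) = 0.34^(-0.0069) = 1.007472
δ_res = (-3.907 + 1000) × 1.007472 − 1000 = 1003.536 − 1000 = 3.54‰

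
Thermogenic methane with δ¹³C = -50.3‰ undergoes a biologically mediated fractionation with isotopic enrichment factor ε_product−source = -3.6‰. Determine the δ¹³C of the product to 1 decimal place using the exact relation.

To first order, δ_product ≈ δ_source + ε = -53.9‰.
Exactly, δ_product = (δ_source + 1000)·(ε/1000 + 1) − 1000.
δ_product = (-50.3 + 1000) × (-3.6/1000 + 1) − 1000
δ_product = -53.72‰

-53.7‰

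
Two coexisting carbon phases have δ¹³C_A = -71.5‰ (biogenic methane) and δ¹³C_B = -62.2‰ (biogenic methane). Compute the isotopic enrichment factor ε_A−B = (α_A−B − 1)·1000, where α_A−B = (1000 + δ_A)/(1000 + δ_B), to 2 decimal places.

-9.92‰

α_A−B = (1000 + -71.5) / (1000 + -62.2) = 928.5 / 937.8 = 0.990083
ε_A−B = (0.990083 − 1) × 1000 = -9.917‰
(The approximation ε ≈ δ_A − δ_B would give -9.3‰.)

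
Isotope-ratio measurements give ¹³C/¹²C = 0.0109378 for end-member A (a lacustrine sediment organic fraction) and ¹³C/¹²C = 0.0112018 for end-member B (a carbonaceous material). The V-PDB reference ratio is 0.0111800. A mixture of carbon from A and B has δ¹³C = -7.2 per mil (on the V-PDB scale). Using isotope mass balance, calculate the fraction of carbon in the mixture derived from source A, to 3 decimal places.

0.387

δ_A = (0.0109378/0.0111800 − 1)×1000 = (0.978336 − 1)×1000 = -21.664 per mil
δ_B = (0.0112018/0.0111800 − 1)×1000 = (1.001950 − 1)×1000 = 1.950 per mil
f_A = (δ_mix − δ_B)/(δ_A − δ_B) = (-7.2 − (1.950))/(-21.664 − (1.950))
f_A = -9.150 / -23.614 = 0.3875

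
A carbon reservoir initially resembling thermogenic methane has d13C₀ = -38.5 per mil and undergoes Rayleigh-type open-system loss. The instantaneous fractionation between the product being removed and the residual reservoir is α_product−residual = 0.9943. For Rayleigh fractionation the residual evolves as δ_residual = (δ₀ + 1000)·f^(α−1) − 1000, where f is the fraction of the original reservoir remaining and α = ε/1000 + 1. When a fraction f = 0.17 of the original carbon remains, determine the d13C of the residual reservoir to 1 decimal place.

-28.7 per mil

Rayleigh residual: δ_res = (δ₀ + 1000)·f^(α−1) − 1000
α − 1 = -0.00570
f^(α−1) = 0.17^(-0.00570) = 1.010151
δ_res = (-38.5 + 1000) × 1.010151 − 1000 = 971.261 − 1000 = -28.74 per mil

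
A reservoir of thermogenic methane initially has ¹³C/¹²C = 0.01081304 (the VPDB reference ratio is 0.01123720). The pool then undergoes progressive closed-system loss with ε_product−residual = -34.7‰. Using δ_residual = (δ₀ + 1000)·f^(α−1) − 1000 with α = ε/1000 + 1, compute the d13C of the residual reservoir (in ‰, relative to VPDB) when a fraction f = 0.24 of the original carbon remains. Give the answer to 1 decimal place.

11.1‰

δ₀ = (0.01081304/0.01123720 − 1)×1000 = (0.962254 − 1)×1000 = -37.746‰
α − 1 = ε/1000 = -0.0347
f^(α−1) = 0.24^(-0.0347) = 1.050768
δ_res = (-37.746 + 1000) × 1.050768 − 1000 = 1011.105 − 1000 = 11.11‰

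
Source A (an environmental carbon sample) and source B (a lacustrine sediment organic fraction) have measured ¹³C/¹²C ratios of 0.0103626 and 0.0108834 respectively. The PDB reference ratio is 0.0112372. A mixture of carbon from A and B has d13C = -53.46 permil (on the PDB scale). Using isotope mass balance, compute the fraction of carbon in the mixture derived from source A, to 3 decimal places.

0.474

δ_A = (0.0103626/0.0112372 − 1)×1000 = (0.922169 − 1)×1000 = -77.831 permil
δ_B = (0.0108834/0.0112372 − 1)×1000 = (0.968515 − 1)×1000 = -31.485 permil
f_A = (δ_mix − δ_B)/(δ_A − δ_B) = (-53.46 − (-31.485))/(-77.831 − (-31.485))
f_A = -21.975 / -46.346 = 0.4742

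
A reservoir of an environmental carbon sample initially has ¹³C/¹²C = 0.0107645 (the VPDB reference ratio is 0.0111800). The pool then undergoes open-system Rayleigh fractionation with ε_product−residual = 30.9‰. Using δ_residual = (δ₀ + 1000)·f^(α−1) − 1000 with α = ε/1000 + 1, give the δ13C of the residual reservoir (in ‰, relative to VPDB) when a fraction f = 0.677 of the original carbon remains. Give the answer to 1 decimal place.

δ₀ = (0.0107645/0.0111800 − 1)×1000 = (0.962835 − 1)×1000 = -37.165‰
α − 1 = ε/1000 = 0.0309
f^(α−1) = 0.677^(0.0309) = 0.988019
δ_res = (-37.165 + 1000) × 0.988019 − 1000 = 951.299 − 1000 = -48.70‰

-48.7‰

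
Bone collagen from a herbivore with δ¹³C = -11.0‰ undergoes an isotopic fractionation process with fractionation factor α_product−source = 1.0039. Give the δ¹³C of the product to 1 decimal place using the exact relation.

δ_product = (δ_source + 1000)·α − 1000
δ_product = (-11.0 + 1000) × 1.0039 − 1000
δ_product = 992.857 − 1000 = -7.14‰

-7.1‰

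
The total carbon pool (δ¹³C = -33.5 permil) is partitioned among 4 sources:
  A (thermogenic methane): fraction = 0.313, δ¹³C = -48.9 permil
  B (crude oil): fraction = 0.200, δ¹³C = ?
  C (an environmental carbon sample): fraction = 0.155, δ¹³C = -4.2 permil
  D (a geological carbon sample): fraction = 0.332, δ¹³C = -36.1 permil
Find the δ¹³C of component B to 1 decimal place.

-27.8 permil

Isotope mass balance: δ_bulk = Σ fᵢ·δᵢ.
-33.5 = 0.313×(-48.9) + 0.200×δ_B + 0.155×(-4.2) + 0.332×(-36.1)
0.200·δ_B = -33.5 − (-27.942) = -5.558
δ_B = -5.558 / 0.200 = -27.79 permil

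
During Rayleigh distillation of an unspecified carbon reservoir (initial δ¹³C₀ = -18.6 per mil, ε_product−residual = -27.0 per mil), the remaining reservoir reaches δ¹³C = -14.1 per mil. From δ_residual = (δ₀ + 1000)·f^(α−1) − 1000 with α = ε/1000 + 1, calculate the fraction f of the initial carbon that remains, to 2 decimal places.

0.84

α − 1 = ε/1000 = -0.0270
(δ_res + 1000)/(δ₀ + 1000) = (-14.1 + 1000)/(-18.6 + 1000) = 985.9/981.4 = 1.004585
f = 1.004585^(1/-0.0270) = exp(ln(1.004585)/-0.0270) = exp(0.00457/-0.0270)
f = exp(-0.1694) = 0.8441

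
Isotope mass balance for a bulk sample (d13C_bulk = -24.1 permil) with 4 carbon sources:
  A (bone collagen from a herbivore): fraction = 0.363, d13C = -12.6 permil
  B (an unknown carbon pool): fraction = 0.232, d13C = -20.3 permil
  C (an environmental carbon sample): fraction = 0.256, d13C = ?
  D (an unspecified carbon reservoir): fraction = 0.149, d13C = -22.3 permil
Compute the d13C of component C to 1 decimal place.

-44.9 permil

Isotope mass balance: δ_bulk = Σ fᵢ·δᵢ.
-24.1 = 0.363×(-12.6) + 0.232×(-20.3) + 0.256×δ_C + 0.149×(-22.3)
0.256·δ_C = -24.1 − (-12.606) = -11.494
δ_C = -11.494 / 0.256 = -44.90 permil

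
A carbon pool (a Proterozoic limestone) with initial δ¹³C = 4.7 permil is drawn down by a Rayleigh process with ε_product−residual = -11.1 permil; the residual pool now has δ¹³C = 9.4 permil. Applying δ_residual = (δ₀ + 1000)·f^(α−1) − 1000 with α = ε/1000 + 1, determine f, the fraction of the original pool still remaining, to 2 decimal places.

0.66

α − 1 = ε/1000 = -0.0111
(δ_res + 1000)/(δ₀ + 1000) = (9.4 + 1000)/(4.7 + 1000) = 1009.4/1004.7 = 1.004678
f = 1.004678^(1/-0.0111) = exp(ln(1.004678)/-0.0111) = exp(0.00467/-0.0111)
f = exp(-0.4205) = 0.6567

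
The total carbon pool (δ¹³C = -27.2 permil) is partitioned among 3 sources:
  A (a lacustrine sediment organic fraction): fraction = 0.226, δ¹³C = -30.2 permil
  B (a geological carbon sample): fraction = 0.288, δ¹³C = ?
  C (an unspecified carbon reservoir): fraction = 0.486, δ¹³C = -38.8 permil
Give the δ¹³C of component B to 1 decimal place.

-5.3 permil

Isotope mass balance: δ_bulk = Σ fᵢ·δᵢ.
-27.2 = 0.226×(-30.2) + 0.288×δ_B + 0.486×(-38.8)
0.288·δ_B = -27.2 − (-25.682) = -1.518
δ_B = -1.518 / 0.288 = -5.27 permil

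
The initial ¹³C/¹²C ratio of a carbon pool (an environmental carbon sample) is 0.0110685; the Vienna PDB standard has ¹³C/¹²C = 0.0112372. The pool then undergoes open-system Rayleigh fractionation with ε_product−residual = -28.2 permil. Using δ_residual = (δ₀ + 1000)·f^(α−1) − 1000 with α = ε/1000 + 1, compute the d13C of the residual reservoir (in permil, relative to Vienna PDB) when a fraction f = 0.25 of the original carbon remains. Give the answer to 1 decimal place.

24.3 permil

δ₀ = (0.0110685/0.0112372 − 1)×1000 = (0.984987 − 1)×1000 = -15.013 permil
α − 1 = ε/1000 = -0.0282
f^(α−1) = 0.25^(-0.0282) = 1.039868
δ_res = (-15.013 + 1000) × 1.039868 − 1000 = 1024.257 − 1000 = 24.26 permil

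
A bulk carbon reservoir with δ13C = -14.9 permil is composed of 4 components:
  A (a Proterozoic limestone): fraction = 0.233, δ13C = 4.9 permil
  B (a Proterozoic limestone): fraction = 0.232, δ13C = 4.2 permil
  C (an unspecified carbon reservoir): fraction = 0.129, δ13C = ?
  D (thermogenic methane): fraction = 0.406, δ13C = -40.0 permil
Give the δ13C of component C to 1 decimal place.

Isotope mass balance: δ_bulk = Σ fᵢ·δᵢ.
-14.9 = 0.233×(4.9) + 0.232×(4.2) + 0.129×δ_C + 0.406×(-40.0)
0.129·δ_C = -14.9 − (-14.124) = -0.776
δ_C = -0.776 / 0.129 = -6.02 permil

-6.0 permil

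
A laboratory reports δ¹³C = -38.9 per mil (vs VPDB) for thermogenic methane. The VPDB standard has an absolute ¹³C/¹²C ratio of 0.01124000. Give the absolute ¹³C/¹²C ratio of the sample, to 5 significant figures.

0.010803

R_sample = R_standard × (δ¹³C/1000 + 1)
R_sample = 0.01124000 × (-38.9/1000 + 1) = 0.01124000 × 0.961100
R_sample = 0.0108028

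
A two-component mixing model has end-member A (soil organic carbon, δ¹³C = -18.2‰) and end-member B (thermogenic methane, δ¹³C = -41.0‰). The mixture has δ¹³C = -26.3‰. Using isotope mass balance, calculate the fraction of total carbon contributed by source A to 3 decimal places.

δ_mix = f_A·δ_A + (1 − f_A)·δ_B  ⇒  f_A = (δ_mix − δ_B)/(δ_A − δ_B)
f_A = (-26.3 − (-41.0)) / (-18.2 − (-41.0))
f_A = 14.7 / 22.8 = 0.6447

0.645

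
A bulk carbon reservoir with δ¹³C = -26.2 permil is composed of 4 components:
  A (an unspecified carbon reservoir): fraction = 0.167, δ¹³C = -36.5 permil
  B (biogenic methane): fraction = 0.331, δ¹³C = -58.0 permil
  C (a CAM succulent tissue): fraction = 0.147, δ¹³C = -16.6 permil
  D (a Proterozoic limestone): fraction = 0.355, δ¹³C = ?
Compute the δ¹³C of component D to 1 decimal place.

4.3 permil

Isotope mass balance: δ_bulk = Σ fᵢ·δᵢ.
-26.2 = 0.167×(-36.5) + 0.331×(-58.0) + 0.147×(-16.6) + 0.355×δ_D
0.355·δ_D = -26.2 − (-27.734) = 1.534
δ_D = 1.534 / 0.355 = 4.32 permil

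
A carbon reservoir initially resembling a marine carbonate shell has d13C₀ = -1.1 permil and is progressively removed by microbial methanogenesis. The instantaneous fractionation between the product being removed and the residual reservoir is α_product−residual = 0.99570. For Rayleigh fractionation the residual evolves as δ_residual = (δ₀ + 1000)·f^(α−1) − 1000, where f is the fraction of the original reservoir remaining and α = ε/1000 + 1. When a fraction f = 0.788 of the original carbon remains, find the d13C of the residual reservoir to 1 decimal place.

-0.1 permil

Rayleigh residual: δ_res = (δ₀ + 1000)·f^(α−1) − 1000
α − 1 = -0.00430
f^(α−1) = 0.788^(-0.00430) = 1.001025
δ_res = (-1.1 + 1000) × 1.001025 − 1000 = 999.924 − 1000 = -0.08 permil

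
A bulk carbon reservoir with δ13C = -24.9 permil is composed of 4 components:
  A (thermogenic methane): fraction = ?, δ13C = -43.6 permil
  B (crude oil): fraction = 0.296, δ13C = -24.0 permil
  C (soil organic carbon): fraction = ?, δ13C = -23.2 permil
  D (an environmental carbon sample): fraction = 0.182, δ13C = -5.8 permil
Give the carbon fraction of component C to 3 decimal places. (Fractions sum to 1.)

0.295

Let f_C and f_A be the unknown fractions; fractions sum to 1 so f_C + f_A = 0.522.
Mass balance: Σ fᵢ·δᵢ = δ_bulk ⇒ f_C·(-23.2) + f_A·(-43.6) = -24.9 − (-8.160) = -16.740
Substitute f_A = 0.522 − f_C:
f_C·(-23.2 − -43.6) = -16.740 − 0.522×(-43.6) = 6.019
f_C = 6.019 / 20.4 = 0.2950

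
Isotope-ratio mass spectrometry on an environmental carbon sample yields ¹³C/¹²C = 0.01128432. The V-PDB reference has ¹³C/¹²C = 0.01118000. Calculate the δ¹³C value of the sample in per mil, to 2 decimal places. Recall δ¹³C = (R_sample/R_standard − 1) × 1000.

9.33 per mil

δ¹³C = (R_sample / R_standard − 1) × 1000
R_sample / R_standard = 0.01128432 / 0.01118000 = 1.009331
δ¹³C = (1.009331 − 1) × 1000 = 9.331 per mil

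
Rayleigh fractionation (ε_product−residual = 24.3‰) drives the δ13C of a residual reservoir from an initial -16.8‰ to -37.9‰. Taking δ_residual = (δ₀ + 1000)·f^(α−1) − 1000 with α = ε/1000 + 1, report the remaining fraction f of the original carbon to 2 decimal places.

0.41

α − 1 = ε/1000 = 0.0243
(δ_res + 1000)/(δ₀ + 1000) = (-37.9 + 1000)/(-16.8 + 1000) = 962.1/983.2 = 0.978539
f = 0.978539^(1/0.0243) = exp(ln(0.978539)/0.0243) = exp(-0.02169/0.0243)
f = exp(-0.8928) = 0.4095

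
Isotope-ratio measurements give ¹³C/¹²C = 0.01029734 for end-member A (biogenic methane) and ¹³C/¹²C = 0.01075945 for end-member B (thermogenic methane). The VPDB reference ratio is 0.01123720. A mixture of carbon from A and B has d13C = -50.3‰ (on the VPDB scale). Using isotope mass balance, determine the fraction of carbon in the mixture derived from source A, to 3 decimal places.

0.189

δ_A = (0.01029734/0.01123720 − 1)×1000 = (0.916362 − 1)×1000 = -83.638‰
δ_B = (0.01075945/0.01123720 − 1)×1000 = (0.957485 − 1)×1000 = -42.515‰
f_A = (δ_mix − δ_B)/(δ_A − δ_B) = (-50.3 − (-42.515))/(-83.638 − (-42.515))
f_A = -7.785 / -41.123 = 0.1893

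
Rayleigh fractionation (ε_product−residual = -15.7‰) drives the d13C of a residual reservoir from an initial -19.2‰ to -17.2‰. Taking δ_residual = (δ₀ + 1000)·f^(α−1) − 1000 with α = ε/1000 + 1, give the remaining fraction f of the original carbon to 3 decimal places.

α − 1 = ε/1000 = -0.0157
(δ_res + 1000)/(δ₀ + 1000) = (-17.2 + 1000)/(-19.2 + 1000) = 982.8/980.8 = 1.002039
f = 1.002039^(1/-0.0157) = exp(ln(1.002039)/-0.0157) = exp(0.00204/-0.0157)
f = exp(-0.1298) = 0.8783

0.878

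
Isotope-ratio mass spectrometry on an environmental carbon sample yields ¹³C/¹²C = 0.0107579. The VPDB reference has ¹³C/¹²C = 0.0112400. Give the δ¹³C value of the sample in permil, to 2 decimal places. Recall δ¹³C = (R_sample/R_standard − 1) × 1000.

-42.89 permil

δ¹³C = (R_sample / R_standard − 1) × 1000
R_sample / R_standard = 0.0107579 / 0.0112400 = 0.957109
δ¹³C = (0.957109 − 1) × 1000 = -42.891 permil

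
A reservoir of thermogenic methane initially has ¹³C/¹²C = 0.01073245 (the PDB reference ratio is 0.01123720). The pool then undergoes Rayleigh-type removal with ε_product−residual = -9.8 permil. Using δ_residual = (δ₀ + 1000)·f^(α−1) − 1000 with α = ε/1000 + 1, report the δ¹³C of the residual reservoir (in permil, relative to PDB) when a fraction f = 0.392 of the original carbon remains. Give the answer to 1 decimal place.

-36.1 permil

δ₀ = (0.01073245/0.01123720 − 1)×1000 = (0.955082 − 1)×1000 = -44.918 permil
α − 1 = ε/1000 = -0.0098
f^(α−1) = 0.392^(-0.0098) = 1.009220
δ_res = (-44.918 + 1000) × 1.009220 − 1000 = 963.888 − 1000 = -36.11 permil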